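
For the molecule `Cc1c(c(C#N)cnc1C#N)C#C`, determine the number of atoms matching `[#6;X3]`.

The query [#6;X3] means: any carbon (aromatic or not) with three total connections.
Check the 13 heavy atoms by environment: 1× n (aromatic, X2) → no; 5× c (aromatic, X3) → match; 4× C (X2) → no; 2× N (X1) → no; 1× C (X4) → no.
That gives 5 matching atoms.

5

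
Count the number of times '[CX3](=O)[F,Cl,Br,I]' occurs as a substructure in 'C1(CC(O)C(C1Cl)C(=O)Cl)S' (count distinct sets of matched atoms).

1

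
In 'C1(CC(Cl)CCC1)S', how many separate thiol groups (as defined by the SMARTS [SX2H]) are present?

1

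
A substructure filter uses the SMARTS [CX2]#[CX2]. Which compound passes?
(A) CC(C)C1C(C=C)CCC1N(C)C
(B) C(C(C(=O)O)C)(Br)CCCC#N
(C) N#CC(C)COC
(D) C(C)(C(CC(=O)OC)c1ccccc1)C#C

D

[CX2]#[CX2] describes a carbon-carbon triple bond (an alkyne).
(A) has a vinyl group (-CH=CH2) but the C=C is a double bond; both carbons are CX3, not CX2.
(B) has a nitrile (-C#N) but the triple bond is C#N, not C#C.
(C) has a nitrile (-C#N) but the triple bond is C#N, not C#C.
(D) contains an ethynyl group (-C#CH), which satisfies every atom and bond constraint.
So the answer is (D).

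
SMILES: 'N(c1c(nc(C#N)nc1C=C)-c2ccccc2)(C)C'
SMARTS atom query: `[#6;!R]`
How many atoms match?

The query [#6;!R] means: carbon not in any ring.
Check the 19 heavy atoms by environment: 2× n (aromatic, in 6-ring) → no; 10× c (aromatic, in 6-ring) → no; 5× C (acyclic) → match; 2× N (acyclic) → no.
That gives 5 matching atoms.

5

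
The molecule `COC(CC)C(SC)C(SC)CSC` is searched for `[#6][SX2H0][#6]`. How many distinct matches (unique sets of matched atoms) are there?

3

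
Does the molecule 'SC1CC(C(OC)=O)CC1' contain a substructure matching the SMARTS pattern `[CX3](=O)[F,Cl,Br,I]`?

The pattern [CX3](=O)[F,Cl,Br,I] describes a carbonyl carbon bonded to a halogen — an acyl halide.
The closest candidate here is a methyl-ester group (-C(=O)OCH3), but the carbonyl is bonded to -O-C, not to a halogen. No other fragment satisfies the full query, so there is no match.

No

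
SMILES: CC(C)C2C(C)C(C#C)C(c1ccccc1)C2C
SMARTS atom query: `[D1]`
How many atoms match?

5

The query [D1] means: atom with exactly one heavy-atom neighbour (degree 1).
Check the 18 heavy atoms by environment: 6× C (D3) → no; 1× C (D2) → no; 5× C (D1) → match; 1× c (aromatic, D3) → no; 5× c (aromatic, D2) → no.
That gives 5 matching atoms.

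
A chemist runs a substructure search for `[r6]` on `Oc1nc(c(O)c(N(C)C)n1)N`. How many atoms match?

6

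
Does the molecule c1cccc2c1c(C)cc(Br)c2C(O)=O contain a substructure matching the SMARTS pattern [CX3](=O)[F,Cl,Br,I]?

The pattern [CX3](=O)[F,Cl,Br,I] describes a carbonyl carbon bonded to a halogen — an acyl halide.
The closest candidate here is a carboxylic acid group (-C(=O)OH), but the carbonyl is bonded to -OH, not to a halogen. No other fragment satisfies the full query, so there is no match.

No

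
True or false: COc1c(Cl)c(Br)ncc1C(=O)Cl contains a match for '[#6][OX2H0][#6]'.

True

The pattern [#6][OX2H0][#6] describes an aliphatic oxygen bridging two carbons with no H on the oxygen — an ether.
The molecule carries a methoxy ether (-OCH3), whose atoms satisfy every constraint of the query, so the pattern matches.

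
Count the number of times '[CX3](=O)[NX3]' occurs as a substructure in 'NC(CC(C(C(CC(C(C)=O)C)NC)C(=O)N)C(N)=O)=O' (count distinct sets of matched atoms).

3

[CX3](=O)[NX3] is the SMARTS for an amide: a carbonyl carbon bonded to a trivalent nitrogen.
The molecule carries 3 separate instances of a primary amide (-C(=O)NH2) meeting every constraint; each maps to a distinct set of atoms, giving 3 matches.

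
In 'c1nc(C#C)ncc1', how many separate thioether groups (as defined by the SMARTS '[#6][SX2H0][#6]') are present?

[#6][SX2H0][#6] is the SMARTS for a thioether: an aliphatic sulfur bridging two carbons with no H on the sulfur.
No fragment in the molecule satisfies every constraint, giving 0 matches.

0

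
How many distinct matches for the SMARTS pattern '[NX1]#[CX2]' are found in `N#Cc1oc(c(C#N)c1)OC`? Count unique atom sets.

2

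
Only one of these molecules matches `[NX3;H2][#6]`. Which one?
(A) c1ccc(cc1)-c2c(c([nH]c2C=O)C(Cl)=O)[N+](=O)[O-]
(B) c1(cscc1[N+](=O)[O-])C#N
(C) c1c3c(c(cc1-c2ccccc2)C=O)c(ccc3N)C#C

C

[NX3;H2][#6] describes a trivalent nitrogen with two H attached to carbon (a primary amine).
(A) has a nitro group (-[N+](=O)[O-]) but the nitrogen is [N+] with no H, not NX3H2.
(B) has a nitro group (-[N+](=O)[O-]) but the nitrogen is [N+] with no H, not NX3H2.
(C) contains a primary amino group (-NH2), which satisfies every atom and bond constraint.
So the answer is (C).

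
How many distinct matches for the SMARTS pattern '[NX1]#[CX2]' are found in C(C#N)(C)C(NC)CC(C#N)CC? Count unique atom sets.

2

[NX1]#[CX2] is the SMARTS for a nitrile: a nitrogen triple-bonded to a two-connected carbon.
The molecule carries 2 separate instances of a nitrile (-C#N) meeting every constraint; each maps to a distinct set of atoms, giving 2 matches.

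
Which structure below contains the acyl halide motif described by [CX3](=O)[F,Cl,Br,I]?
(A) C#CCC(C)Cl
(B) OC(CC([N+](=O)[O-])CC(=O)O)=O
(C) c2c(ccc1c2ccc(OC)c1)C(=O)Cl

C

[CX3](=O)[F,Cl,Br,I] describes a carbonyl carbon bonded to a halogen (an acyl halide).
(A) has a chloro substituent but the Cl is not on a carbonyl carbon.
(B) has a carboxylic acid group (-C(=O)OH) but the carbonyl is bonded to -OH, not to a halogen.
(C) contains an acyl chloride (-C(=O)Cl), which satisfies every atom and bond constraint.
So the answer is (C).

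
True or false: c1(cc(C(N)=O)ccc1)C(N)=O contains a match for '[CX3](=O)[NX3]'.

True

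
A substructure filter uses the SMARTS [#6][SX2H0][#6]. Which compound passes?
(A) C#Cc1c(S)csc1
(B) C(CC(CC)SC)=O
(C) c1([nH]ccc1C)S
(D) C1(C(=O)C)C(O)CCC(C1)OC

[#6][SX2H0][#6] describes an aliphatic sulfur bridging two carbons with no H on the sulfur (a thioether).
(A) has a thiol (-SH) but the sulfur has H1, not H0 bridging two carbons.
(B) contains a methylthio ether (-SCH3), which satisfies every atom and bond constraint.
(C) has a thiol (-SH) but the sulfur has H1, not H0 bridging two carbons.
(D) has a methoxy ether (-OCH3) but the bridging atom is O, not S.
So the answer is (B).

B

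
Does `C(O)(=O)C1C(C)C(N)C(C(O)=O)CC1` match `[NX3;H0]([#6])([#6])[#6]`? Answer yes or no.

No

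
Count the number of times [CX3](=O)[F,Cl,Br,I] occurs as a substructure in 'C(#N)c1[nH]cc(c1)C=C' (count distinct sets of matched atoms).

[CX3](=O)[F,Cl,Br,I] is the SMARTS for an acyl halide: a carbonyl carbon bonded to a halogen.
No fragment in the molecule satisfies every constraint, giving 0 matches.

0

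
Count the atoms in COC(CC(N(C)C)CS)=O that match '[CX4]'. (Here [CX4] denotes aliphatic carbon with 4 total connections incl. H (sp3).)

6

The query [CX4] means: C with X4: aliphatic carbon with exactly 4 total connections (bonds + H).
Check the 11 heavy atoms by environment: 6× C (X4) → match; 1× N (X3) → no; 1× S (X2) → no; 1× C (X3) → no; 1× O (X1) → no; 1× O (X2) → no.
That gives 6 matching atoms.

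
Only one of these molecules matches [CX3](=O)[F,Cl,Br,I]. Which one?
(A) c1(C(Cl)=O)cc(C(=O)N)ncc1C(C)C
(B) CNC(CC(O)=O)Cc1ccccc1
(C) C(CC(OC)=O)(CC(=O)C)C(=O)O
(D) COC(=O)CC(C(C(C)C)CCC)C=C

A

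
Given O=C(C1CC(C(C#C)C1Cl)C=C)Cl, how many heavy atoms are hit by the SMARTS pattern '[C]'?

10

Check the 13 heavy atoms by environment: 10× C → match; 2× Cl → no; 1× O → no.
That gives 10 matching atoms.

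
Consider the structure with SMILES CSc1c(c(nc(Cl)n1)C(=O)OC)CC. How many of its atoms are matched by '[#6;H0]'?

5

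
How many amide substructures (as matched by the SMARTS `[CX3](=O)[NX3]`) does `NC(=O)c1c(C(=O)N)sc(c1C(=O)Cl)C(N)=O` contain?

3

[CX3](=O)[NX3] is the SMARTS for an amide: a carbonyl carbon bonded to a trivalent nitrogen.
The molecule carries 3 separate instances of a primary amide (-C(=O)NH2) meeting every constraint; each maps to a distinct set of atoms, giving 3 matches.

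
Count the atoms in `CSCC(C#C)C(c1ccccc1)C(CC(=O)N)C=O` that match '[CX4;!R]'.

6

The query [CX4;!R] means: aliphatic carbon with four total connections, not in a ring.
Check the 20 heavy atoms by environment: 6× C (X4, acyclic) → match; 2× C (X3, acyclic) → no; 2× O (X1, acyclic) → no; 2× C (X2, acyclic) → no; 1× N (X3, acyclic) → no; 1× S (X2, acyclic) → no; 6× c (aromatic, X3, in 6-ring) → no.
That gives 6 matching atoms.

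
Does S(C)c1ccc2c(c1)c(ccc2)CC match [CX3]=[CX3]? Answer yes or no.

No

The pattern [CX3]=[CX3] describes a non-aromatic C=C double bond between two sp2 carbons — an alkene.
The closest candidate here is an ethyl group (-CH2CH3), but its C-C bond is a single bond between CX4 carbons, not CX3=CX3. No other fragment satisfies the full query, so there is no match.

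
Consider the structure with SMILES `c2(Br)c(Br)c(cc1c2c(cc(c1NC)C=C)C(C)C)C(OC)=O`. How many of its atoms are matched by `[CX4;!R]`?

5

The query [CX4;!R] means: aliphatic carbon with four total connections, not in a ring.
Check the 23 heavy atoms by environment: 10× c (aromatic, X3, in 6-ring) → no; 2× Br (X1, acyclic) → no; 1× N (X3, acyclic) → no; 5× C (X4, acyclic) → match; 3× C (X3, acyclic) → no; 1× O (X1, acyclic) → no; 1× O (X2, acyclic) → no.
That gives 5 matching atoms.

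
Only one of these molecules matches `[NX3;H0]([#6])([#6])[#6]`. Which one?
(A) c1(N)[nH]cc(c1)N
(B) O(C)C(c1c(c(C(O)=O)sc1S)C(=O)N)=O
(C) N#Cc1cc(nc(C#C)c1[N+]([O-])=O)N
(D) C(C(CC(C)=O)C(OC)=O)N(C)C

[NX3;H0]([#6])([#6])[#6] describes a trivalent nitrogen with no H, bonded to three carbons (a tertiary amine).
(A) has a primary amino group (-NH2) but the nitrogen has H2, not H0 with three carbons.
(B) has a primary amide (-C(=O)NH2) but the amide nitrogen has H2 and only one carbon neighbour.
(C) has a primary amino group (-NH2) but the nitrogen has H2, not H0 with three carbons.
(D) contains a dimethylamino group (-N(CH3)2), which satisfies every atom and bond constraint.
So the answer is (D).

D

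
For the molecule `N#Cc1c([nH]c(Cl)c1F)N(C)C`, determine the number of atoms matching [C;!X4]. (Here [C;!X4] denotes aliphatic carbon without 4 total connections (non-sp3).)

The query [C;!X4] means: aliphatic carbon that does not have four total connections.
Check the 12 heavy atoms by environment: 1× n (aromatic, X3) → no; 4× c (aromatic, X3) → no; 1× F (X1) → no; 1× Cl (X1) → no; 1× C (X2) → match; 1× N (X1) → no; 1× N (X3) → no; 2× C (X4) → no.
That gives 1 matching atom.

1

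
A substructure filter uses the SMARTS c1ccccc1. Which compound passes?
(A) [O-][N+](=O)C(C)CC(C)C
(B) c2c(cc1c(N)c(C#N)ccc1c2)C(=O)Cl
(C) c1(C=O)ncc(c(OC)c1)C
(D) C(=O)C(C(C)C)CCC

c1ccccc1 describes six aromatic carbons in a ring (a benzene ring).
(A) has a methyl group (-CH3) but no six-membered all-carbon aromatic ring is present.
(B) contains the required atom environment, so the pattern matches.
(C) has a methyl group (-CH3) but no six-membered all-carbon aromatic ring is present.
(D) has a methyl group (-CH3) but no six-membered all-carbon aromatic ring is present.
So the answer is (B).

B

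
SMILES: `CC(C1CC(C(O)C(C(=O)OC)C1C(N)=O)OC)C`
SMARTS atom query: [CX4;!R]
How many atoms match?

5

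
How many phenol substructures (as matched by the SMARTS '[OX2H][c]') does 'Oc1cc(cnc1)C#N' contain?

[OX2H][c] is the SMARTS for a phenol: a hydroxyl oxygen attached to an aromatic carbon.
Exactly one fragment in the molecule meets all constraints, giving 1 match.

1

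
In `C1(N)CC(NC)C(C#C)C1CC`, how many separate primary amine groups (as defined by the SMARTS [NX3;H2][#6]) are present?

1

[NX3;H2][#6] is the SMARTS for a primary amine: a trivalent nitrogen with two H attached to carbon.
Exactly one fragment in the molecule meets all constraints, giving 1 match.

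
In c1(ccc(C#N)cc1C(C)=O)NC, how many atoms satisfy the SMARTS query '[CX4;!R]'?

Check the 13 heavy atoms by environment: 6× c (aromatic, X3, in 6-ring) → no; 1× C (X3, acyclic) → no; 1× O (X1, acyclic) → no; 2× C (X4, acyclic) → match; 1× C (X2, acyclic) → no; 1× N (X1, acyclic) → no; 1× N (X3, acyclic) → no.
That gives 2 matching atoms.

2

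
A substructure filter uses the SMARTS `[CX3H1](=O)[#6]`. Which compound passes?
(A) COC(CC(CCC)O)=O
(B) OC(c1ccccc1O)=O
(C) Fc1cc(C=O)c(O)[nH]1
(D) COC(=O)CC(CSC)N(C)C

[CX3H1](=O)[#6] describes an sp2 carbon with one H, double-bonded to O and single-bonded to carbon (an aldehyde).
(A) has a methyl-ester group (-C(=O)OCH3) but the carbonyl carbon has H0, not H1.
(B) has a carboxylic acid group (-C(=O)OH) but the carbonyl carbon has H0 and is bonded to O, not H1.
(C) contains an aldehyde (-CHO), which satisfies every atom and bond constraint.
(D) has a methyl-ester group (-C(=O)OCH3) but the carbonyl carbon has H0, not H1.
So the answer is (C).

C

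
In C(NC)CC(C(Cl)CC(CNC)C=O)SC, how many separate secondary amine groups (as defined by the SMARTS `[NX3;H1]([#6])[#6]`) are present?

[NX3;H1]([#6])[#6] is the SMARTS for a secondary amine: a trivalent nitrogen with one H, bonded to two carbons.
The molecule carries 2 separate instances of an N-methylamino group (-NHCH3) meeting every constraint; each maps to a distinct set of atoms, giving 2 matches.

2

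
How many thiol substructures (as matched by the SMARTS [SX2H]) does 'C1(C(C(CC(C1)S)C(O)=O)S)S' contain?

3

[SX2H] is the SMARTS for a thiol: an aliphatic sulfur with two connections, one being H.
The molecule carries 3 separate instances of a thiol (-SH) meeting every constraint; each maps to a distinct set of atoms, giving 3 matches.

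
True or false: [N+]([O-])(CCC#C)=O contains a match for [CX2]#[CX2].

True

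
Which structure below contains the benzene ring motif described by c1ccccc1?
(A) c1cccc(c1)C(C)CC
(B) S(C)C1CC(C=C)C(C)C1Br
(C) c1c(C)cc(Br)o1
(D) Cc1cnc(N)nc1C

c1ccccc1 describes six aromatic carbons in a ring (a benzene ring).
(A) contains a phenyl ring, which satisfies every atom and bond constraint.
(B) has a methyl group (-CH3) but no six-membered all-carbon aromatic ring is present.
(C) has a methyl group (-CH3) but no six-membered all-carbon aromatic ring is present.
(D) has a methyl group (-CH3) but no six-membered all-carbon aromatic ring is present.
So the answer is (A).

A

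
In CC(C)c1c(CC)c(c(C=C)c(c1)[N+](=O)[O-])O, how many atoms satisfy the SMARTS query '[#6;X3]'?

The query [#6;X3] means: any carbon (aromatic or not) with three total connections.
Check the 17 heavy atoms by environment: 6× c (aromatic, X3) → match; 5× C (X4) → no; 2× C (X3) → match; 1× N (charge +1, X3) → no; 1× O (charge -1, X1) → no; 1× O (X1) → no; 1× O (X2) → no.
Summing the matching environments: 6 + 2 = 8 matching atoms.

8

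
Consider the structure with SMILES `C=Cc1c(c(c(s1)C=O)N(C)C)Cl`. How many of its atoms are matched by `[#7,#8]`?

2

The query [#7,#8] means: nitrogen or oxygen (comma = OR).
Check the 13 heavy atoms by environment: 1× s (aromatic) → no; 4× c (aromatic) → no; 1× Cl → no; 5× C → no; 1× O → match; 1× N → match.
Summing the matching environments: 1 + 1 = 2 matching atoms.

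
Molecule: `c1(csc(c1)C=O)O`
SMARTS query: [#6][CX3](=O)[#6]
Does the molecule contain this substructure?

No

The pattern [#6][CX3](=O)[#6] describes a carbonyl carbon (no H) flanked by two carbons — a ketone.
The closest candidate here is an aldehyde (-CHO), but the carbonyl carbon has H1, so it is not flanked by two carbons. No other fragment satisfies the full query, so there is no match.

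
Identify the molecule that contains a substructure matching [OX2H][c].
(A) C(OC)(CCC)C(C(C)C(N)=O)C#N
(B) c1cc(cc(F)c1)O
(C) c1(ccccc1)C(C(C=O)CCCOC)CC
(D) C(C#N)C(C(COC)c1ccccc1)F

[OX2H][c] describes a hydroxyl oxygen attached to an aromatic carbon (a phenol).
(A) has a methoxy ether (-OCH3) but the oxygen has H0, not H1.
(B) contains a hydroxyl group (-OH), which satisfies every atom and bond constraint.
(C) has a methoxy ether (-OCH3) but the oxygen has H0, not H1.
(D) has a methoxy ether (-OCH3) but the oxygen has H0, not H1.
So the answer is (B).

B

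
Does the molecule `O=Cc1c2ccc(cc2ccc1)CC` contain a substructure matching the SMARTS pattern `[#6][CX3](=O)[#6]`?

The pattern [#6][CX3](=O)[#6] describes a carbonyl carbon (no H) flanked by two carbons — a ketone.
The closest candidate here is an aldehyde (-CHO), but the carbonyl carbon has H1, so it is not flanked by two carbons. No other fragment satisfies the full query, so there is no match.

No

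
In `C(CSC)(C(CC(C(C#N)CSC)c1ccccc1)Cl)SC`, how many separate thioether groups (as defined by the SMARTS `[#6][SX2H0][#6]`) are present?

3

[#6][SX2H0][#6] is the SMARTS for a thioether: an aliphatic sulfur bridging two carbons with no H on the sulfur.
The molecule carries 3 separate instances of a methylthio ether (-SCH3) meeting every constraint; each maps to a distinct set of atoms, giving 3 matches.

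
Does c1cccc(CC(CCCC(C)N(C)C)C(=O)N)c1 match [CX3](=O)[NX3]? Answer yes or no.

The pattern [CX3](=O)[NX3] describes a carbonyl carbon bonded to a trivalent nitrogen — an amide.
The molecule carries a primary amide (-C(=O)NH2), whose atoms satisfy every constraint of the query, so the pattern matches.

Yes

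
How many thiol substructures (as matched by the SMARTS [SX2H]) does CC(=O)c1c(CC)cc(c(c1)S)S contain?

[SX2H] is the SMARTS for a thiol: an aliphatic sulfur with two connections, one being H.
The molecule carries 2 separate instances of a thiol (-SH) meeting every constraint; each maps to a distinct set of atoms, giving 2 matches.

2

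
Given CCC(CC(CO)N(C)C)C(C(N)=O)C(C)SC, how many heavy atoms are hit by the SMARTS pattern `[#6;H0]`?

1

The query [#6;H0] means: any carbon with no attached hydrogen.
Check the 18 heavy atoms by environment: 5× C (H3) → no; 4× C (H1) → no; 3× C (H2) → no; 1× C (H0) → match; 1× O (H0) → no; 1× N (H2) → no; 1× N (H0) → no; 1× O (H1) → no; 1× S (H0) → no.
That gives 1 matching atom.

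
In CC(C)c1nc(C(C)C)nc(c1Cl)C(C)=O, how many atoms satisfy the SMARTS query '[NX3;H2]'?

0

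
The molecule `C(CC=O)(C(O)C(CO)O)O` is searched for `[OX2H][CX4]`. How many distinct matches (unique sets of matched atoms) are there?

[OX2H][CX4] is the SMARTS for an aliphatic alcohol: a hydroxyl oxygen bound to an sp3 (X4) carbon.
The molecule carries 4 separate instances of a hydroxyl group (-OH) meeting every constraint; each maps to a distinct set of atoms, giving 4 matches.

4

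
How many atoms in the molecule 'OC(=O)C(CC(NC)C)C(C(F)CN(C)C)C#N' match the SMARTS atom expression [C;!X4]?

2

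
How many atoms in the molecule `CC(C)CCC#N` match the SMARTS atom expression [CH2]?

2

The query [CH2] means: aliphatic carbon with exactly two hydrogens.
Check the 7 heavy atoms by environment: 2× C (H2) → match; 1× C (H0) → no; 1× N (H0) → no; 1× C (H1) → no; 2× C (H3) → no.
That gives 2 matching atoms.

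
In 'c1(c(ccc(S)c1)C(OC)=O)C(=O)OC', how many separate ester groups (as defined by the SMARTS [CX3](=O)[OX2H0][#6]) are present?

[CX3](=O)[OX2H0][#6] is the SMARTS for an ester: a carbonyl carbon bonded to an oxygen that is itself bonded to carbon (no H on that O).
The molecule carries 2 separate instances of a methyl-ester group (-C(=O)OCH3) meeting every constraint; each maps to a distinct set of atoms, giving 2 matches.

2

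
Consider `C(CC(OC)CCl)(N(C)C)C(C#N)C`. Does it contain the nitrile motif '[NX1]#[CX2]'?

The pattern [NX1]#[CX2] describes a nitrogen triple-bonded to a two-connected carbon — a nitrile.
The molecule carries a nitrile (-C#N), whose atoms satisfy every constraint of the query, so the pattern matches.

Yes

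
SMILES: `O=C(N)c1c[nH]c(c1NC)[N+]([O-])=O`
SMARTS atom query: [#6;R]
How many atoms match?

4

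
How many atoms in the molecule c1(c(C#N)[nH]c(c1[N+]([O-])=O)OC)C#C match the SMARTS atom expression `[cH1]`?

The query [cH1] means: aromatic carbon bearing exactly one hydrogen.
Check the 14 heavy atoms by environment: 1× n (aromatic, H1) → no; 4× c (aromatic, H0) → no; 1× N (charge +1, H0) → no; 1× O (charge -1, H0) → no; 2× O (H0) → no; 1× C (H3) → no; 2× C (H0) → no; 1× N (H0) → no; 1× C (H1) → no.
No environment satisfies the query, so 0 matching atoms.

0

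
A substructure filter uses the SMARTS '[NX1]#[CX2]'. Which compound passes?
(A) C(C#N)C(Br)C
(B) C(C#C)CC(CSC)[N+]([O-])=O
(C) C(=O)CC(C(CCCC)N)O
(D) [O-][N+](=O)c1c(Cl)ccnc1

A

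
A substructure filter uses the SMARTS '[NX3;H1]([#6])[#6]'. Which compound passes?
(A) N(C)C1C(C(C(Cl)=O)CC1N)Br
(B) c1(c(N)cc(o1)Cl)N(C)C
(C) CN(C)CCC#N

[NX3;H1]([#6])[#6] describes a trivalent nitrogen with one H, bonded to two carbons (a secondary amine).
(A) contains an N-methylamino group (-NHCH3), which satisfies every atom and bond constraint.
(B) has a primary amino group (-NH2) but the nitrogen has H2 and only one carbon neighbour.
(C) has a dimethylamino group (-N(CH3)2) but the nitrogen has H0, not H1.
So the answer is (A).

A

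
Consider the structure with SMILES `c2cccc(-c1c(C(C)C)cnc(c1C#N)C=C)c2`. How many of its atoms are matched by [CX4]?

3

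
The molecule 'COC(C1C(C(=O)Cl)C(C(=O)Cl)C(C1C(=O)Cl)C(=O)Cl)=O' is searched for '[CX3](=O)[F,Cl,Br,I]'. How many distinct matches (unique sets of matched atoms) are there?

4

[CX3](=O)[F,Cl,Br,I] is the SMARTS for an acyl halide: a carbonyl carbon bonded to a halogen.
The molecule carries 4 separate instances of an acyl chloride (-C(=O)Cl) meeting every constraint; each maps to a distinct set of atoms, giving 4 matches.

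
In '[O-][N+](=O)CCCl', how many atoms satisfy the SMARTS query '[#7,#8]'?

3

Check the 6 heavy atoms by environment: 2× C → no; 1× Cl → no; 1× N (charge +1) → match; 1× O (charge -1) → match; 1× O → match.
Summing the matching environments: 1 + 1 + 1 = 3 matching atoms.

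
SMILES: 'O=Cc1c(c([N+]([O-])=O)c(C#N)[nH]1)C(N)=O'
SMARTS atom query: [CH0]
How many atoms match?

The query [CH0] means: aliphatic carbon with no attached hydrogen.
Check the 15 heavy atoms by environment: 1× n (aromatic, H1) → no; 4× c (aromatic, H0) → no; 2× C (H0) → match; 1× N (H0) → no; 1× N (charge +1, H0) → no; 1× O (charge -1, H0) → no; 3× O (H0) → no; 1× C (H1) → no; 1× N (H2) → no.
That gives 2 matching atoms.

2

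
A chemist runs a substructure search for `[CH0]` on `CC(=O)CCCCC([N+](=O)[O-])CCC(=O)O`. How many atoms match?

2

The query [CH0] means: aliphatic carbon with no attached hydrogen.
Check the 16 heavy atoms by environment: 6× C (H2) → no; 1× C (H1) → no; 1× N (charge +1, H0) → no; 1× O (charge -1, H0) → no; 3× O (H0) → no; 2× C (H0) → match; 1× O (H1) → no; 1× C (H3) → no.
That gives 2 matching atoms.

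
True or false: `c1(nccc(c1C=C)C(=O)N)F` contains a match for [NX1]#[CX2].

False

The pattern [NX1]#[CX2] describes a nitrogen triple-bonded to a two-connected carbon — a nitrile.
The closest candidate here is a primary amide (-C(=O)NH2), but the nitrogen is NX3, not NX1. No other fragment satisfies the full query, so there is no match.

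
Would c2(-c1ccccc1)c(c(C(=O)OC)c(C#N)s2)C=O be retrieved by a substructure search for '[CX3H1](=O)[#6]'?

Yes

The pattern [CX3H1](=O)[#6] describes an sp2 carbon with one H, double-bonded to O and single-bonded to carbon — an aldehyde.
The molecule carries an aldehyde (-CHO), whose atoms satisfy every constraint of the query, so the pattern matches.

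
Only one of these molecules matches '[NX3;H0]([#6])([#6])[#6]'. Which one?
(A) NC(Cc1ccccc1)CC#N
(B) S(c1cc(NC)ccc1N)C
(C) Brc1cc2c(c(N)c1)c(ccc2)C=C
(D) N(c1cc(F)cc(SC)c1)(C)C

D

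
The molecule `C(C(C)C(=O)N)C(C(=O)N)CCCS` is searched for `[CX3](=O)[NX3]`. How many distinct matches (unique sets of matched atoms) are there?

[CX3](=O)[NX3] is the SMARTS for an amide: a carbonyl carbon bonded to a trivalent nitrogen.
The molecule carries 2 separate instances of a primary amide (-C(=O)NH2) meeting every constraint; each maps to a distinct set of atoms, giving 2 matches.

2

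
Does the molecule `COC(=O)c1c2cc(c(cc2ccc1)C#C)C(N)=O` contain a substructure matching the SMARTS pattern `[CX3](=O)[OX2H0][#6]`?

The pattern [CX3](=O)[OX2H0][#6] describes a carbonyl carbon bonded to an oxygen that is itself bonded to carbon (no H on that O) — an ester.
The molecule carries a methyl-ester group (-C(=O)OCH3), whose atoms satisfy every constraint of the query, so the pattern matches.

Yes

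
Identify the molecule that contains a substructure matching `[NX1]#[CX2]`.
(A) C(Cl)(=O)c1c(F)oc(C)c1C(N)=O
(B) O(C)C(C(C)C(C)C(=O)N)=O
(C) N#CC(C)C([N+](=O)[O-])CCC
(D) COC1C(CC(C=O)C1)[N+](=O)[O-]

C

[NX1]#[CX2] describes a nitrogen triple-bonded to a two-connected carbon (a nitrile).
(A) has a primary amide (-C(=O)NH2) but the nitrogen is NX3, not NX1.
(B) has a primary amide (-C(=O)NH2) but the nitrogen is NX3, not NX1.
(C) contains a nitrile (-C#N), which satisfies every atom and bond constraint.
(D) has a nitro group (-[N+](=O)[O-]) but there is no C#N triple bond.
So the answer is (C).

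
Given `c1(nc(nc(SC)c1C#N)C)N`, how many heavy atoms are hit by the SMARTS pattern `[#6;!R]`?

3

The query [#6;!R] means: carbon not in any ring.
Check the 12 heavy atoms by environment: 2× n (aromatic, in 6-ring) → no; 4× c (aromatic, in 6-ring) → no; 3× C (acyclic) → match; 1× S (acyclic) → no; 2× N (acyclic) → no.
That gives 3 matching atoms.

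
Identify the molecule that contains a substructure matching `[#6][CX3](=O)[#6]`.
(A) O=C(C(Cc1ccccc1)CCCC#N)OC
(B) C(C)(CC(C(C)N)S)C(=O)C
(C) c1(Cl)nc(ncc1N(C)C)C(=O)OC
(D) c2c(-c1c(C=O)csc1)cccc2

B

[#6][CX3](=O)[#6] describes a carbonyl carbon (no H) flanked by two carbons (a ketone).
(A) has a methyl-ester group (-C(=O)OCH3) but one neighbour of the carbonyl carbon is O, not C.
(B) contains an acetyl/ketone group (-C(=O)CH3), which satisfies every atom and bond constraint.
(C) has a methyl-ester group (-C(=O)OCH3) but one neighbour of the carbonyl carbon is O, not C.
(D) has an aldehyde (-CHO) but the carbonyl carbon has H1, so it is not flanked by two carbons.
So the answer is (B).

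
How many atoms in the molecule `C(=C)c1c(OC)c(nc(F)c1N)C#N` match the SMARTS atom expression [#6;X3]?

The query [#6;X3] means: any carbon (aromatic or not) with three total connections.
Check the 14 heavy atoms by environment: 1× n (aromatic, X2) → no; 5× c (aromatic, X3) → match; 1× N (X3) → no; 1× O (X2) → no; 1× C (X4) → no; 1× C (X2) → no; 1× N (X1) → no; 1× F (X1) → no; 2× C (X3) → match.
Summing the matching environments: 5 + 2 = 7 matching atoms.

7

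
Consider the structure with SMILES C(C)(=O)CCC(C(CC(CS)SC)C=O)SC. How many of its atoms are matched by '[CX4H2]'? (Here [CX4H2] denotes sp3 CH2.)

4

The query [CX4H2] means: sp3 carbon (X4) with exactly two hydrogens.
Check the 17 heavy atoms by environment: 4× C (H2, X4) → match; 3× C (H1, X4) → no; 2× S (H0, X2) → no; 3× C (H3, X4) → no; 1× C (H1, X3) → no; 2× O (H0, X1) → no; 1× C (H0, X3) → no; 1× S (H1, X2) → no.
That gives 4 matching atoms.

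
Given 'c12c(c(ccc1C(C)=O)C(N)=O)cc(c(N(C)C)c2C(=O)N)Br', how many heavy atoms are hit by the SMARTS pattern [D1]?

The query [D1] means: atom with exactly one heavy-atom neighbour (degree 1).
Check the 23 heavy atoms by environment: 7× c (aromatic, D3) → no; 3× c (aromatic, D2) → no; 3× C (D3) → no; 3× O (D1) → match; 3× C (D1) → match; 2× N (D1) → match; 1× Br (D1) → match; 1× N (D3) → no.
Summing the matching environments: 3 + 3 + 2 + 1 = 9 matching atoms.

9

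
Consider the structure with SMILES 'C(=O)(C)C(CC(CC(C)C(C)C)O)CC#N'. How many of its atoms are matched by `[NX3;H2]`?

0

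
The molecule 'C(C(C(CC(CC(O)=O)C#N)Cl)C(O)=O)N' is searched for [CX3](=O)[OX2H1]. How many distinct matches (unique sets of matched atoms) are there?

[CX3](=O)[OX2H1] is the SMARTS for a carboxylic acid: an sp2 carbon double-bonded to O and single-bonded to an -OH oxygen.
The molecule carries 2 separate instances of a carboxylic acid group (-C(=O)OH) meeting every constraint; each maps to a distinct set of atoms, giving 2 matches.

2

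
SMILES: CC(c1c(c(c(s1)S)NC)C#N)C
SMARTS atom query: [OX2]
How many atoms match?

The query [OX2] means: aliphatic oxygen with two total connections — ether, hydroxyl, or ester single-bond O.
Check the 13 heavy atoms by environment: 1× s (aromatic, X2) → no; 4× c (aromatic, X3) → no; 4× C (X4) → no; 1× C (X2) → no; 1× N (X1) → no; 1× S (X2) → no; 1× N (X3) → no.
No environment satisfies the query, so 0 matching atoms.

0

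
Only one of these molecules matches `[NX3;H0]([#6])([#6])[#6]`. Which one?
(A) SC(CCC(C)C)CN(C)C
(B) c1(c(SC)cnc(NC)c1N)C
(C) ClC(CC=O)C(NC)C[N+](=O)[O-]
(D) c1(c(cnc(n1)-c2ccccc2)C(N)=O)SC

[NX3;H0]([#6])([#6])[#6] describes a trivalent nitrogen with no H, bonded to three carbons (a tertiary amine).
(A) contains a dimethylamino group (-N(CH3)2), which satisfies every atom and bond constraint.
(B) has a primary amino group (-NH2) but the nitrogen has H2, not H0 with three carbons.
(C) has an N-methylamino group (-NHCH3) but the nitrogen still has one H (H1), not H0.
(D) has a primary amide (-C(=O)NH2) but the amide nitrogen has H2 and only one carbon neighbour.
So the answer is (A).

A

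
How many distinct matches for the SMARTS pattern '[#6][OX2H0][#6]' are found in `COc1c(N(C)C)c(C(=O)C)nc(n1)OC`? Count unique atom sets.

2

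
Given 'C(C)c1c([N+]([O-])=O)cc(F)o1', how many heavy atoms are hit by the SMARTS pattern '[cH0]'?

3

The query [cH0] means: aromatic carbon with no attached hydrogen (substituted or ring-fusion).
Check the 11 heavy atoms by environment: 1× o (aromatic, H0) → no; 3× c (aromatic, H0) → match; 1× c (aromatic, H1) → no; 1× N (charge +1, H0) → no; 1× O (charge -1, H0) → no; 1× O (H0) → no; 1× C (H2) → no; 1× C (H3) → no; 1× F (H0) → no.
That gives 3 matching atoms.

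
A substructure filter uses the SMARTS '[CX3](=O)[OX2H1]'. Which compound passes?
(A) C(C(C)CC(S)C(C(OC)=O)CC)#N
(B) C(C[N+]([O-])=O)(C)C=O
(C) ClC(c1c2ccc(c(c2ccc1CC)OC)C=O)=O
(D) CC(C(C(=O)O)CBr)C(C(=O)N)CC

[CX3](=O)[OX2H1] describes an sp2 carbon double-bonded to O and single-bonded to an -OH oxygen (a carboxylic acid).
(A) has a methyl-ester group (-C(=O)OCH3) but the singly-bonded O has no H (OX2H0, not OX2H1).
(B) has an aldehyde (-CHO) but there is no singly-bonded oxygen on the carbonyl carbon.
(C) has an acyl chloride (-C(=O)Cl) but the carbonyl is bonded to Cl, not to an -OH oxygen.
(D) contains a carboxylic acid group (-C(=O)OH), which satisfies every atom and bond constraint.
So the answer is (D).

D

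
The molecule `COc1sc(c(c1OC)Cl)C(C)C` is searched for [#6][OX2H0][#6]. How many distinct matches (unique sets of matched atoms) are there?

[#6][OX2H0][#6] is the SMARTS for an ether: an aliphatic oxygen bridging two carbons with no H on the oxygen.
The molecule carries 2 separate instances of a methoxy ether (-OCH3) meeting every constraint; each maps to a distinct set of atoms, giving 2 matches.

2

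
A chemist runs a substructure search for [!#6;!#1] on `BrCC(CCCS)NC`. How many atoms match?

3

The query [!#6;!#1] means: not carbon and not hydrogen — any heteroatom.
Check the 9 heavy atoms by environment: 6× C → no; 1× Br → match; 1× N → match; 1× S → match.
Summing the matching environments: 1 + 1 + 1 = 3 matching atoms.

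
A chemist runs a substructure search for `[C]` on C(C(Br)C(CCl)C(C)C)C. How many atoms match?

8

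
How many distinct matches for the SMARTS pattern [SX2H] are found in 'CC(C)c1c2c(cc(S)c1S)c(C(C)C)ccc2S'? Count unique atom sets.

[SX2H] is the SMARTS for a thiol: an aliphatic sulfur with two connections, one being H.
The molecule carries 3 separate instances of a thiol (-SH) meeting every constraint; each maps to a distinct set of atoms, giving 3 matches.

3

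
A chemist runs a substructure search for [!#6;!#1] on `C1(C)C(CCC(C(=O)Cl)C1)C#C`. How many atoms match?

The query [!#6;!#1] means: not carbon and not hydrogen — any heteroatom.
Check the 12 heavy atoms by environment: 10× C → no; 1× O → match; 1× Cl → match.
Summing the matching environments: 1 + 1 = 2 matching atoms.

2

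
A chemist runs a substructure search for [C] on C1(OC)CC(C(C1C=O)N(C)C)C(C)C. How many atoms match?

12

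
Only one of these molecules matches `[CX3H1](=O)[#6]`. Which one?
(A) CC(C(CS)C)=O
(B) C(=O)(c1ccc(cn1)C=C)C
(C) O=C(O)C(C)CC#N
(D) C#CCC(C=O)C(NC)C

D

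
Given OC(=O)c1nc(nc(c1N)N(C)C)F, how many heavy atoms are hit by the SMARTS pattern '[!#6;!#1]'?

Check the 14 heavy atoms by environment: 2× n (aromatic) → match; 4× c (aromatic) → no; 2× N → match; 3× C → no; 2× O → match; 1× F → match.
Summing the matching environments: 2 + 2 + 2 + 1 = 7 matching atoms.

7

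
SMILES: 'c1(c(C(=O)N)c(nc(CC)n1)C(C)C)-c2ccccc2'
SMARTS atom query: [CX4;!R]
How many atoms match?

Check the 20 heavy atoms by environment: 2× n (aromatic, X2, in 6-ring) → no; 10× c (aromatic, X3, in 6-ring) → no; 5× C (X4, acyclic) → match; 1× C (X3, acyclic) → no; 1× O (X1, acyclic) → no; 1× N (X3, acyclic) → no.
That gives 5 matching atoms.

5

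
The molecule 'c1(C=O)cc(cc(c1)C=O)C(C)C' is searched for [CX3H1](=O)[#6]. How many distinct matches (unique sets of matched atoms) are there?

[CX3H1](=O)[#6] is the SMARTS for an aldehyde: an sp2 carbon with one H, double-bonded to O and single-bonded to carbon.
The molecule carries 2 separate instances of an aldehyde (-CHO) meeting every constraint; each maps to a distinct set of atoms, giving 2 matches.

2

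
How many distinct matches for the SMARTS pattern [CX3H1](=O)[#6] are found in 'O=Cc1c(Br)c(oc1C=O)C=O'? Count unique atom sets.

3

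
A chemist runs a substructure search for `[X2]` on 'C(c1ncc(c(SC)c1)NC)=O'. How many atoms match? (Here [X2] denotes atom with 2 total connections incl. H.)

Check the 12 heavy atoms by environment: 1× n (aromatic, X2) → match; 5× c (aromatic, X3) → no; 1× S (X2) → match; 2× C (X4) → no; 1× N (X3) → no; 1× C (X3) → no; 1× O (X1) → no.
Summing the matching environments: 1 + 1 = 2 matching atoms.

2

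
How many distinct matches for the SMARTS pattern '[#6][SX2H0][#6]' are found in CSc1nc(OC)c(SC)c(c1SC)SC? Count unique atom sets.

4

[#6][SX2H0][#6] is the SMARTS for a thioether: an aliphatic sulfur bridging two carbons with no H on the sulfur.
The molecule carries 4 separate instances of a methylthio ether (-SCH3) meeting every constraint; each maps to a distinct set of atoms, giving 4 matches.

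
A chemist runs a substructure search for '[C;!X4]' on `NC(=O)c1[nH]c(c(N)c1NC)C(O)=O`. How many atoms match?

2

The query [C;!X4] means: aliphatic carbon that does not have four total connections.
Check the 14 heavy atoms by environment: 1× n (aromatic, X3) → no; 4× c (aromatic, X3) → no; 3× N (X3) → no; 1× C (X4) → no; 2× C (X3) → match; 2× O (X1) → no; 1× O (X2) → no.
That gives 2 matching atoms.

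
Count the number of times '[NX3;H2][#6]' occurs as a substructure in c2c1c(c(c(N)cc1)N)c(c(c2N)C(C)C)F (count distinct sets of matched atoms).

[NX3;H2][#6] is the SMARTS for a primary amine: a trivalent nitrogen with two H attached to carbon.
The molecule carries 3 separate instances of a primary amino group (-NH2) meeting every constraint; each maps to a distinct set of atoms, giving 3 matches.

3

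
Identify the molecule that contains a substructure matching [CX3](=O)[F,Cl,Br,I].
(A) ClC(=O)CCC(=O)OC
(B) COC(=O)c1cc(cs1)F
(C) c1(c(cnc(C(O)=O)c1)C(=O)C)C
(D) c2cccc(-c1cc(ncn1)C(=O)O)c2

A

[CX3](=O)[F,Cl,Br,I] describes a carbonyl carbon bonded to a halogen (an acyl halide).
(A) contains an acyl chloride (-C(=O)Cl), which satisfies every atom and bond constraint.
(B) has a methyl-ester group (-C(=O)OCH3) but the carbonyl is bonded to -O-C, not to a halogen.
(C) has a carboxylic acid group (-C(=O)OH) but the carbonyl is bonded to -OH, not to a halogen.
(D) has a carboxylic acid group (-C(=O)OH) but the carbonyl is bonded to -OH, not to a halogen.
So the answer is (A).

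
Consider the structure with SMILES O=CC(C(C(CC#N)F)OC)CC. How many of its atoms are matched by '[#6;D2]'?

4

The query [#6;D2] means: any carbon bonded to exactly two heavy atoms.
Check the 13 heavy atoms by environment: 4× C (D2) → match; 3× C (D3) → no; 2× C (D1) → no; 1× F (D1) → no; 1× O (D1) → no; 1× O (D2) → no; 1× N (D1) → no.
That gives 4 matching atoms.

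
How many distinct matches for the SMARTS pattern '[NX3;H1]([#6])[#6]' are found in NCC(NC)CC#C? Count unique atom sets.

[NX3;H1]([#6])[#6] is the SMARTS for a secondary amine: a trivalent nitrogen with one H, bonded to two carbons.
Exactly one fragment in the molecule meets all constraints, giving 1 match.

1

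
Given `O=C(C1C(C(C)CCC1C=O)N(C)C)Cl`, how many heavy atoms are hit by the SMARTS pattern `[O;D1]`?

2

The query [O;D1] means: aliphatic oxygen bonded to exactly one heavy atom.
Check the 15 heavy atoms by environment: 3× C (D2) → no; 5× C (D3) → no; 2× O (D1) → match; 1× Cl (D1) → no; 3× C (D1) → no; 1× N (D3) → no.
That gives 2 matching atoms.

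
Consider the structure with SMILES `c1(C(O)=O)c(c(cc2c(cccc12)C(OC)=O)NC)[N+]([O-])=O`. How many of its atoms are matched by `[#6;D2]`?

The query [#6;D2] means: any carbon bonded to exactly two heavy atoms.
Check the 22 heavy atoms by environment: 6× c (aromatic, D3) → no; 4× c (aromatic, D2) → match; 1× N (D2) → no; 2× C (D1) → no; 2× C (D3) → no; 4× O (D1) → no; 1× N (charge +1, D3) → no; 1× O (charge -1, D1) → no; 1× O (D2) → no.
That gives 4 matching atoms.

4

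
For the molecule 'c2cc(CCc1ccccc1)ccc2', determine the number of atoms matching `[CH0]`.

0

Check the 14 heavy atoms by environment: 2× C (H2) → no; 2× c (aromatic, H0) → no; 10× c (aromatic, H1) → no.
No environment satisfies the query, so 0 matching atoms.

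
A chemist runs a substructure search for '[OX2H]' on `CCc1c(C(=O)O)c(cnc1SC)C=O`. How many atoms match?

1

The query [OX2H] means: aliphatic oxygen with two connections, one of which is H — an -OH oxygen.
Check the 15 heavy atoms by environment: 1× n (aromatic, H0, X2) → no; 1× c (aromatic, H1, X3) → no; 4× c (aromatic, H0, X3) → no; 1× S (H0, X2) → no; 2× C (H3, X4) → no; 1× C (H1, X3) → no; 2× O (H0, X1) → no; 1× C (H2, X4) → no; 1× C (H0, X3) → no; 1× O (H1, X2) → match.
That gives 1 matching atom.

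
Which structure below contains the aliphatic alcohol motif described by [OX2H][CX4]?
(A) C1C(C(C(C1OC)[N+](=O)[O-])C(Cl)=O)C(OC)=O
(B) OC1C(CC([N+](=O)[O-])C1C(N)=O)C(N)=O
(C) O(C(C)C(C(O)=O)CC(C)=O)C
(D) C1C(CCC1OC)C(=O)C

B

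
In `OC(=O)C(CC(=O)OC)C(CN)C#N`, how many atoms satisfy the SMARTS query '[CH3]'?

1

Check the 14 heavy atoms by environment: 2× C (H2) → no; 2× C (H1) → no; 3× C (H0) → no; 3× O (H0) → no; 1× O (H1) → no; 1× N (H0) → no; 1× N (H2) → no; 1× C (H3) → match.
That gives 1 matching atom.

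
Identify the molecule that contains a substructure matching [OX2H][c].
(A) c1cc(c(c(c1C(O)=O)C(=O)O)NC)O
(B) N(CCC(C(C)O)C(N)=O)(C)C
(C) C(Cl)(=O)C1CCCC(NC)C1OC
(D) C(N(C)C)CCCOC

[OX2H][c] describes a hydroxyl oxygen attached to an aromatic carbon (a phenol).
(A) contains a hydroxyl group (-OH), which satisfies every atom and bond constraint.
(B) has a hydroxyl group (-OH) but the -OH is on an aliphatic carbon, not an aromatic c.
(C) has a methoxy ether (-OCH3) but the oxygen has H0, not H1.
(D) has a methoxy ether (-OCH3) but the oxygen has H0, not H1.
So the answer is (A).

A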